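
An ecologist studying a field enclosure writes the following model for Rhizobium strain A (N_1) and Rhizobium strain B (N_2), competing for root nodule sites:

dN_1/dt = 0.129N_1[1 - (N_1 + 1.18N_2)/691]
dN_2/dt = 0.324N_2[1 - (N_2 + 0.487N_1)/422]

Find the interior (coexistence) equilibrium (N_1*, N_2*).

N_1* ≈ 454, N_2* ≈ 201

Setting both brackets to zero gives the nullclines N_1 + 1.18N_2 = 691 and 0.487N_1 + N_2 = 422.
Substituting N_2 = 422 - 0.487N_1 into the first: N_1(1 - 1.18·0.487) = 691 - 1.18·422.
So N_1* = 193/0.425 = 454, and then N_2* = 422 - 0.487·454 = 201.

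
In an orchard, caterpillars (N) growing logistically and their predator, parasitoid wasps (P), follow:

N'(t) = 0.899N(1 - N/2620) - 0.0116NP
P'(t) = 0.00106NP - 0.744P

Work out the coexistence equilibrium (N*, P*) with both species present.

From dP/dt = 0 with P > 0: 0.00106N* = 0.744, so N* = 702.
Substitute into dN/dt = 0: 0.899(1 - 702/2620) = 0.0116P*.
The bracket is 0.732, giving P* = 0.658/0.0116 = 56.7.

N* ≈ 702, P* ≈ 56.7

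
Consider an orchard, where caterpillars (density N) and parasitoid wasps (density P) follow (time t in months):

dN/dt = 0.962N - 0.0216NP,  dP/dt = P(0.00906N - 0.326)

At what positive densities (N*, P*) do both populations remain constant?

Set dP/dt = 0 with P > 0: 0.00906N - 0.326 = 0, so N* = 0.326/0.00906 = 36.
Set dN/dt = 0 with N > 0: 0.962 - 0.0216P = 0, so P* = 0.962/0.0216 = 44.5.

N* ≈ 36, P* ≈ 44.5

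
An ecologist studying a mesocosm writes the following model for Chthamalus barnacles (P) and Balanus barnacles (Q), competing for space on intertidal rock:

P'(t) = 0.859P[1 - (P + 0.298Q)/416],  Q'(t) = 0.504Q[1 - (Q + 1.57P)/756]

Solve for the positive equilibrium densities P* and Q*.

Setting both brackets to zero gives the nullclines P + 0.298Q = 416 and 1.57P + Q = 756.
Substituting Q = 756 - 1.57P into the first: P(1 - 0.298·1.57) = 416 - 0.298·756.
So P* = 191/0.532 = 358, and then Q* = 756 - 1.57·358 = 193.

P* ≈ 358, Q* ≈ 193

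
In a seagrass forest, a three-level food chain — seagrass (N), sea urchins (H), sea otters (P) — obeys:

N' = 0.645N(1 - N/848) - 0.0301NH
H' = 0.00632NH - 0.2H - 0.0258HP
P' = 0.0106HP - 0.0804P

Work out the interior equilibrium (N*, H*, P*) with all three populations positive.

N* ≈ 548, H* ≈ 7.58, P* ≈ 126

From dP/dt = 0: 0.0106H* = 0.0804, so H* = 7.58.
From dN/dt = 0: 0.645(1 - N*/848) = 0.0301·7.58, giving N* = 848·(1 - 0.354) = 548.
From dH/dt = 0: 0.00632·548 - 0.2 = 0.0258P*, so P* = 3.26/0.0258 = 126.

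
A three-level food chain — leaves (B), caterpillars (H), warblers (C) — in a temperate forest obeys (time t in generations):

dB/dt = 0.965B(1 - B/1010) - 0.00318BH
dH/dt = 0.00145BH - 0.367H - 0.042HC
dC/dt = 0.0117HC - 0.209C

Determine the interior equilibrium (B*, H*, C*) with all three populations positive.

B* ≈ 951, H* ≈ 17.9, C* ≈ 24.1

From dC/dt = 0: 0.0117H* = 0.209, so H* = 17.9.
From dB/dt = 0: 0.965(1 - B*/1010) = 0.00318·17.9, giving B* = 1010·(1 - 0.0589) = 951.
From dH/dt = 0: 0.00145·951 - 0.367 = 0.042C*, so C* = 1.01/0.042 = 24.1.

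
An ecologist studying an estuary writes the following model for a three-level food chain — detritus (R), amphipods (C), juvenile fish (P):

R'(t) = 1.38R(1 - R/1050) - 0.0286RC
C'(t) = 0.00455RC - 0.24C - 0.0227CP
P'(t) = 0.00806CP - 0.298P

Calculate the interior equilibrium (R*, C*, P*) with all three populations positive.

R* ≈ 245, C* ≈ 37, P* ≈ 38.6

From dP/dt = 0: 0.00806C* = 0.298, so C* = 37.
From dR/dt = 0: 1.38(1 - R*/1050) = 0.0286·37, giving R* = 1050·(1 - 0.766) = 245.
From dC/dt = 0: 0.00455·245 - 0.24 = 0.0227P*, so P* = 0.877/0.0227 = 38.6.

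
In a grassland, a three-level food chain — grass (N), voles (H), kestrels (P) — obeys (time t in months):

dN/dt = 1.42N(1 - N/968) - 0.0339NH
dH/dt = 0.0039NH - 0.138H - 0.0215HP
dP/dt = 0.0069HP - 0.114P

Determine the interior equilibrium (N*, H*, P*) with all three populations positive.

N* ≈ 586, H* ≈ 16.5, P* ≈ 99.9

From dP/dt = 0: 0.0069H* = 0.114, so H* = 16.5.
From dN/dt = 0: 1.42(1 - N*/968) = 0.0339·16.5, giving N* = 968·(1 - 0.394) = 586.
From dH/dt = 0: 0.0039·586 - 0.138 = 0.0215P*, so P* = 2.15/0.0215 = 99.9.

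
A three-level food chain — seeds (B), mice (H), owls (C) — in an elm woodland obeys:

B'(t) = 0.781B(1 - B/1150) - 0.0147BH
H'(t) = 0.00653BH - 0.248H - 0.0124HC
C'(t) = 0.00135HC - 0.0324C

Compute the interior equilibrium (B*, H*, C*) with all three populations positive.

B* ≈ 631, H* ≈ 24, C* ≈ 312

From dC/dt = 0: 0.00135H* = 0.0324, so H* = 24.
From dB/dt = 0: 0.781(1 - B*/1150) = 0.0147·24, giving B* = 1150·(1 - 0.452) = 631.
From dH/dt = 0: 0.00653·631 - 0.248 = 0.0124C*, so C* = 3.87/0.0124 = 312.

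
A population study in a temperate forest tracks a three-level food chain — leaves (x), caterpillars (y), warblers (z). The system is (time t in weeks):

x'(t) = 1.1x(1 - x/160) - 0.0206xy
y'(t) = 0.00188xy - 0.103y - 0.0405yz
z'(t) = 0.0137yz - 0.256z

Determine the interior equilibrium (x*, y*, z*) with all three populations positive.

x* ≈ 104, y* ≈ 18.7, z* ≈ 2.28

From dz/dt = 0: 0.0137y* = 0.256, so y* = 18.7.
From dx/dt = 0: 1.1(1 - x*/160) = 0.0206·18.7, giving x* = 160·(1 - 0.35) = 104.
From dy/dt = 0: 0.00188·104 - 0.103 = 0.0405z*, so z* = 0.0925/0.0405 = 2.28.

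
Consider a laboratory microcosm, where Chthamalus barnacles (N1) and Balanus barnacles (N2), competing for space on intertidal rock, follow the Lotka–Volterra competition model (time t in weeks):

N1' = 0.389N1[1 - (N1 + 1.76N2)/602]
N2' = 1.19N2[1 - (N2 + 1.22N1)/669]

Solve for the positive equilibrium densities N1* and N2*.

N1* ≈ 502, N2* ≈ 57

Setting both brackets to zero gives the nullclines N1 + 1.76N2 = 602 and 1.22N1 + N2 = 669.
Substituting N2 = 669 - 1.22N1 into the first: N1(1 - 1.76·1.22) = 602 - 1.76·669.
So N1* = -575/-1.15 = 502, and then N2* = 669 - 1.22·502 = 57.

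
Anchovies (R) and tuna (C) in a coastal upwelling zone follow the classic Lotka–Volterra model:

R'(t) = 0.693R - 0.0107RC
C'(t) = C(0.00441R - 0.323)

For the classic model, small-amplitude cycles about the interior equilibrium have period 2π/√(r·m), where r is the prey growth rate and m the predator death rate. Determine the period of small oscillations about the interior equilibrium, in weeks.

T ≈ 13.3 weeks

Here r = 0.693 and m = 0.323, so r·m = 0.224.
ω = √0.224 = 0.473 per week, hence T = 2π/ω ≈ 13.3 weeks.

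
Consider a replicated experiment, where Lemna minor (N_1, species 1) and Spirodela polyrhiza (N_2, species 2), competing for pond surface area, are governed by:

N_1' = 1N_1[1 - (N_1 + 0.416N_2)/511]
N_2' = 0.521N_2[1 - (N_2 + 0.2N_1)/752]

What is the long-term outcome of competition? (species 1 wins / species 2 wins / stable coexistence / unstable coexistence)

stable coexistence

Compare the nullcline intercepts: K1/α12 = 511/0.416 = 1230 > K2 = 752; K2/α21 = 752/0.2 = 3760 > K1 = 511.
Since both inequalities hold, each species can invade when rare, so the interior equilibrium is stable.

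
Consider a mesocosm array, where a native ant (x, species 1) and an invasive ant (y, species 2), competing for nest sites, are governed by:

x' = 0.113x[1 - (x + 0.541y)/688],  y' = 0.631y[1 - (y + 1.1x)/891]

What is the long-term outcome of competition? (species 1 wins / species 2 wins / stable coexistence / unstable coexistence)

Compare the nullcline intercepts: K1/α12 = 688/0.541 = 1270 > K2 = 891; K2/α21 = 891/1.1 = 810 > K1 = 688.
Since both inequalities hold, each species can invade when rare, so the interior equilibrium is stable.

stable coexistence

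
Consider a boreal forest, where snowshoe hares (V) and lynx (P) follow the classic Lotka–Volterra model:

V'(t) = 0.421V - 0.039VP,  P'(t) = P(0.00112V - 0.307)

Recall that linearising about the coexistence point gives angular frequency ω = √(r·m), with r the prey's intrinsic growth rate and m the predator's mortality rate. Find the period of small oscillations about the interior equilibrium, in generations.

T ≈ 17.5 generations

Here r = 0.421 and m = 0.307, so r·m = 0.129.
ω = √0.129 = 0.36 per generation, hence T = 2π/ω ≈ 17.5 generations.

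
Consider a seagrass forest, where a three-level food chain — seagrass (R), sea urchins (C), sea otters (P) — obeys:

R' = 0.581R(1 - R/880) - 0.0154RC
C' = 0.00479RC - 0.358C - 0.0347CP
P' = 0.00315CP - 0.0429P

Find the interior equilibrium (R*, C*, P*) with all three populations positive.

R* ≈ 562, C* ≈ 13.6, P* ≈ 67.3

From dP/dt = 0: 0.00315C* = 0.0429, so C* = 13.6.
From dR/dt = 0: 0.581(1 - R*/880) = 0.0154·13.6, giving R* = 880·(1 - 0.361) = 562.
From dC/dt = 0: 0.00479·562 - 0.358 = 0.0347P*, so P* = 2.34/0.0347 = 67.3.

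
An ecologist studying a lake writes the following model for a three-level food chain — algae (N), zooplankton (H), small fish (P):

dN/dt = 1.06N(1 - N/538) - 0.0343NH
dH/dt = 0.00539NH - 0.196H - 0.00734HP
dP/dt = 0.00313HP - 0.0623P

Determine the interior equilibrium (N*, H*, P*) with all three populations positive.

N* ≈ 191, H* ≈ 19.9, P* ≈ 114

From dP/dt = 0: 0.00313H* = 0.0623, so H* = 19.9.
From dN/dt = 0: 1.06(1 - N*/538) = 0.0343·19.9, giving N* = 538·(1 - 0.644) = 191.
From dH/dt = 0: 0.00539·191 - 0.196 = 0.00734P*, so P* = 0.836/0.00734 = 114.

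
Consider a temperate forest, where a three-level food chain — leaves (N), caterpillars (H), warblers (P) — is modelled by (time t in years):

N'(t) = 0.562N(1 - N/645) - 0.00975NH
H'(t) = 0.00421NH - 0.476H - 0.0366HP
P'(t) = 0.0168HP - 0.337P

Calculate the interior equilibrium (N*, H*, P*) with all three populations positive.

N* ≈ 421, H* ≈ 20.1, P* ≈ 35.4

From dP/dt = 0: 0.0168H* = 0.337, so H* = 20.1.
From dN/dt = 0: 0.562(1 - N*/645) = 0.00975·20.1, giving N* = 645·(1 - 0.348) = 421.
From dH/dt = 0: 0.00421·421 - 0.476 = 0.0366P*, so P* = 1.29/0.0366 = 35.4.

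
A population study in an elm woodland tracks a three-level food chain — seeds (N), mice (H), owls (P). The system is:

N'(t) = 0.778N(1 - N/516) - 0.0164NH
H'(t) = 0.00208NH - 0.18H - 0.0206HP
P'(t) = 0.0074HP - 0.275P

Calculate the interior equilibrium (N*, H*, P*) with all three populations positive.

N* ≈ 112, H* ≈ 37.2, P* ≈ 2.55

From dP/dt = 0: 0.0074H* = 0.275, so H* = 37.2.
From dN/dt = 0: 0.778(1 - N*/516) = 0.0164·37.2, giving N* = 516·(1 - 0.783) = 112.
From dH/dt = 0: 0.00208·112 - 0.18 = 0.0206P*, so P* = 0.0525/0.0206 = 2.55.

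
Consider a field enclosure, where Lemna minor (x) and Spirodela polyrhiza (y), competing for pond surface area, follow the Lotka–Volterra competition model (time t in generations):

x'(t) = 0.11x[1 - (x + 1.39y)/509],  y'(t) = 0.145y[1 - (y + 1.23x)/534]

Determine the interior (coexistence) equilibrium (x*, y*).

x* ≈ 329, y* ≈ 130

Setting both brackets to zero gives the nullclines x + 1.39y = 509 and 1.23x + y = 534.
Substituting y = 534 - 1.23x into the first: x(1 - 1.39·1.23) = 509 - 1.39·534.
So x* = -233/-0.71 = 329, and then y* = 534 - 1.23·329 = 130.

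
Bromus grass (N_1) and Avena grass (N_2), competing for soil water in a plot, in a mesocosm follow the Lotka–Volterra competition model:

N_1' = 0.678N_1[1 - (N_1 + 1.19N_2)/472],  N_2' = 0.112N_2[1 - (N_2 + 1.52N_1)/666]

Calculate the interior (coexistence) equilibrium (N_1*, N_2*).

Setting both brackets to zero gives the nullclines N_1 + 1.19N_2 = 472 and 1.52N_1 + N_2 = 666.
Substituting N_2 = 666 - 1.52N_1 into the first: N_1(1 - 1.19·1.52) = 472 - 1.19·666.
So N_1* = -321/-0.809 = 396, and then N_2* = 666 - 1.52·396 = 63.6.

N_1* ≈ 396, N_2* ≈ 63.6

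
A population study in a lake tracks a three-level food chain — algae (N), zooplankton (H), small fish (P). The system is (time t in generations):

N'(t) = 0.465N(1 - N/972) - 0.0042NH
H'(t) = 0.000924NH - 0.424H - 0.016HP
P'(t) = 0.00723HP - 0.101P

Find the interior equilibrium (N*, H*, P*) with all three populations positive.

From dP/dt = 0: 0.00723H* = 0.101, so H* = 14.
From dN/dt = 0: 0.465(1 - N*/972) = 0.0042·14, giving N* = 972·(1 - 0.126) = 849.
From dH/dt = 0: 0.000924·849 - 0.424 = 0.016P*, so P* = 0.361/0.016 = 22.6.

N* ≈ 849, H* ≈ 14, P* ≈ 22.6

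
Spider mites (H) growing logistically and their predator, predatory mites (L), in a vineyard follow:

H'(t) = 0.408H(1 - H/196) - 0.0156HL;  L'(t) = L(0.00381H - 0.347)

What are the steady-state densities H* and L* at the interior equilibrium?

From dL/dt = 0 with L > 0: 0.00381H* = 0.347, so H* = 91.1.
Substitute into dH/dt = 0: 0.408(1 - 91.1/196) = 0.0156L*.
The bracket is 0.535, giving L* = 0.218/0.0156 = 14.

H* ≈ 91.1, L* ≈ 14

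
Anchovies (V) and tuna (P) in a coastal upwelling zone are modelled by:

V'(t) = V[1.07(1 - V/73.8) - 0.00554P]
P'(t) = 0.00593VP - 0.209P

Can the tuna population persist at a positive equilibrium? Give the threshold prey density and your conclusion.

Threshold V = 35.2; K > 35.2, so yes, the predator persists.

The predator equation gives dP/dt > 0 only when V > 0.209/0.00593 = 35.2.
Without the predator, V → K = 73.8. Since 73.8 > 35.2, the predator can invade and persist.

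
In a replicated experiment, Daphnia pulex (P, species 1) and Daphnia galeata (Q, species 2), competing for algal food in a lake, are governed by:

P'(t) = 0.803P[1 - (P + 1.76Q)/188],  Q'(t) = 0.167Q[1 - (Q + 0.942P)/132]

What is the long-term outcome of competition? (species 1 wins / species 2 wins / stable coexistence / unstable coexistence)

Compare the nullcline intercepts: K1/α12 = 188/1.76 = 107 < K2 = 132; K2/α21 = 132/0.942 = 140 < K1 = 188.
Since both are reversed, neither can invade when rare; the interior point is a saddle.

unstable coexistence (outcome depends on initial conditions)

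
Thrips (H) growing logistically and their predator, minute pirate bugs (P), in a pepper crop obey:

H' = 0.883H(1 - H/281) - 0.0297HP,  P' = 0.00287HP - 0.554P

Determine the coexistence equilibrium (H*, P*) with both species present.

From dP/dt = 0 with P > 0: 0.00287H* = 0.554, so H* = 193.
Substitute into dH/dt = 0: 0.883(1 - 193/281) = 0.0297P*.
The bracket is 0.313, giving P* = 0.276/0.0297 = 9.31.

H* ≈ 193, P* ≈ 9.31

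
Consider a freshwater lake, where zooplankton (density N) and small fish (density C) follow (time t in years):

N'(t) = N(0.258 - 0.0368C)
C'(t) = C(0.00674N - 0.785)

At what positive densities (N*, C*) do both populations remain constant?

N* ≈ 116, C* ≈ 7.01

Set dC/dt = 0 with C > 0: 0.00674N - 0.785 = 0, so N* = 0.785/0.00674 = 116.
Set dN/dt = 0 with N > 0: 0.258 - 0.0368C = 0, so C* = 0.258/0.0368 = 7.01.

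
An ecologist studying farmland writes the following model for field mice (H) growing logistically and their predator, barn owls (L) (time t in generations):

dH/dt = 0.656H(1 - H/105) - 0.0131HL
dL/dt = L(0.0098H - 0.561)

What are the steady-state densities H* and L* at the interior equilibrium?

H* ≈ 57.2, L* ≈ 22.8

From dL/dt = 0 with L > 0: 0.0098H* = 0.561, so H* = 57.2.
Substitute into dH/dt = 0: 0.656(1 - 57.2/105) = 0.0131L*.
The bracket is 0.455, giving L* = 0.298/0.0131 = 22.8.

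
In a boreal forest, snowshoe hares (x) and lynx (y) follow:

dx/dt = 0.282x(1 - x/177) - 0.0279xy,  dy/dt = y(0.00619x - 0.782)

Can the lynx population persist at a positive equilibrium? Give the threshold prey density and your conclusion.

The predator equation gives dy/dt > 0 only when x > 0.782/0.00619 = 126.
Without the predator, x → K = 177. Since 177 > 126, the predator can invade and persist.

Threshold x = 126; K > 126, so yes, the predator persists.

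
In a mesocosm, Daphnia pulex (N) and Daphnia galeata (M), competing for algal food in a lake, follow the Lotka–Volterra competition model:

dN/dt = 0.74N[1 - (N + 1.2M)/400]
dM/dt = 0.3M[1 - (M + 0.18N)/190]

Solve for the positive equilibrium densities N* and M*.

N* ≈ 219, M* ≈ 151

Setting both brackets to zero gives the nullclines N + 1.2M = 400 and 0.18N + M = 190.
Substituting M = 190 - 0.18N into the first: N(1 - 1.2·0.18) = 400 - 1.2·190.
So N* = 172/0.784 = 219, and then M* = 190 - 0.18·219 = 151.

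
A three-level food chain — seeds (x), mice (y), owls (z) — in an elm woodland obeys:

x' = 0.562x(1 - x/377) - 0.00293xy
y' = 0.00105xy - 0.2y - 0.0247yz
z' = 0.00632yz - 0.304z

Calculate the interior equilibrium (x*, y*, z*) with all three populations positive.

From dz/dt = 0: 0.00632y* = 0.304, so y* = 48.1.
From dx/dt = 0: 0.562(1 - x*/377) = 0.00293·48.1, giving x* = 377·(1 - 0.251) = 282.
From dy/dt = 0: 0.00105·282 - 0.2 = 0.0247z*, so z* = 0.0966/0.0247 = 3.91.

x* ≈ 282, y* ≈ 48.1, z* ≈ 3.91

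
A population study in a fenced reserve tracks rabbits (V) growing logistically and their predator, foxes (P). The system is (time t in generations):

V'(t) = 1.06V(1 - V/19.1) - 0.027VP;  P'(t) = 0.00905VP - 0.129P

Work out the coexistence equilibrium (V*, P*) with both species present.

From dP/dt = 0 with P > 0: 0.00905V* = 0.129, so V* = 14.3.
Substitute into dV/dt = 0: 1.06(1 - 14.3/19.1) = 0.027P*.
The bracket is 0.254, giving P* = 0.269/0.027 = 9.96.

V* ≈ 14.3, P* ≈ 9.96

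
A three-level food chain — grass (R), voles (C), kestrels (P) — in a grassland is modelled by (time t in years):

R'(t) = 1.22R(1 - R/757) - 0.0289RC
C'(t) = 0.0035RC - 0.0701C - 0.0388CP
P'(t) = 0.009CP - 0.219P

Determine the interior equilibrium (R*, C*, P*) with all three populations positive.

From dP/dt = 0: 0.009C* = 0.219, so C* = 24.3.
From dR/dt = 0: 1.22(1 - R*/757) = 0.0289·24.3, giving R* = 757·(1 - 0.576) = 321.
From dC/dt = 0: 0.0035·321 - 0.0701 = 0.0388P*, so P* = 1.05/0.0388 = 27.1.

R* ≈ 321, C* ≈ 24.3, P* ≈ 27.1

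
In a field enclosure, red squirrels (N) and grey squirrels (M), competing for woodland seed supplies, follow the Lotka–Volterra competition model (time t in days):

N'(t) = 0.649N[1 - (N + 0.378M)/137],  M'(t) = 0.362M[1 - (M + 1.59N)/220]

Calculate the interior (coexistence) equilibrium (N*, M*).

N* ≈ 135, M* ≈ 5.44

Setting both brackets to zero gives the nullclines N + 0.378M = 137 and 1.59N + M = 220.
Substituting M = 220 - 1.59N into the first: N(1 - 0.378·1.59) = 137 - 0.378·220.
So N* = 53.8/0.399 = 135, and then M* = 220 - 1.59·135 = 5.44.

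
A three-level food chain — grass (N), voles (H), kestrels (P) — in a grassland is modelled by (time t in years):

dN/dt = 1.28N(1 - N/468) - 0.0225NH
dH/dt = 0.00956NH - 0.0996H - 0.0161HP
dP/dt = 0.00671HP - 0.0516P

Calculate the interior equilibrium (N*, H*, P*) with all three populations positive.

From dP/dt = 0: 0.00671H* = 0.0516, so H* = 7.69.
From dN/dt = 0: 1.28(1 - N*/468) = 0.0225·7.69, giving N* = 468·(1 - 0.135) = 405.
From dH/dt = 0: 0.00956·405 - 0.0996 = 0.0161P*, so P* = 3.77/0.0161 = 234.

N* ≈ 405, H* ≈ 7.69, P* ≈ 234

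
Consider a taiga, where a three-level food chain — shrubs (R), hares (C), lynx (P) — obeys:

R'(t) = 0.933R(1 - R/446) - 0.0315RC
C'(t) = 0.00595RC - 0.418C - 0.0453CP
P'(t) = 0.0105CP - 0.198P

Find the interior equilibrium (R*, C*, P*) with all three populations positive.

From dP/dt = 0: 0.0105C* = 0.198, so C* = 18.9.
From dR/dt = 0: 0.933(1 - R*/446) = 0.0315·18.9, giving R* = 446·(1 - 0.637) = 162.
From dC/dt = 0: 0.00595·162 - 0.418 = 0.0453P*, so P* = 0.546/0.0453 = 12.1.

R* ≈ 162, C* ≈ 18.9, P* ≈ 12.1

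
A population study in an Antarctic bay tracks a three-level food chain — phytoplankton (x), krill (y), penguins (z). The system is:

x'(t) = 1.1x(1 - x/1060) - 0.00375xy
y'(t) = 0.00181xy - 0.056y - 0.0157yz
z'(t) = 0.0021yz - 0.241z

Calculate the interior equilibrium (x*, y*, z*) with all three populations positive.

From dz/dt = 0: 0.0021y* = 0.241, so y* = 115.
From dx/dt = 0: 1.1(1 - x*/1060) = 0.00375·115, giving x* = 1060·(1 - 0.391) = 645.
From dy/dt = 0: 0.00181·645 - 0.056 = 0.0157z*, so z* = 1.11/0.0157 = 70.8.

x* ≈ 645, y* ≈ 115, z* ≈ 70.8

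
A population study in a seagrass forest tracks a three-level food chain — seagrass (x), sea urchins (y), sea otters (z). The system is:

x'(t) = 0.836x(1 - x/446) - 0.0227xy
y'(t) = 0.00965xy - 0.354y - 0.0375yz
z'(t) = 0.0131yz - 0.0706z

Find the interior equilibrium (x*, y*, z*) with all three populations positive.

From dz/dt = 0: 0.0131y* = 0.0706, so y* = 5.39.
From dx/dt = 0: 0.836(1 - x*/446) = 0.0227·5.39, giving x* = 446·(1 - 0.146) = 381.
From dy/dt = 0: 0.00965·381 - 0.354 = 0.0375z*, so z* = 3.32/0.0375 = 88.5.

x* ≈ 381, y* ≈ 5.39, z* ≈ 88.5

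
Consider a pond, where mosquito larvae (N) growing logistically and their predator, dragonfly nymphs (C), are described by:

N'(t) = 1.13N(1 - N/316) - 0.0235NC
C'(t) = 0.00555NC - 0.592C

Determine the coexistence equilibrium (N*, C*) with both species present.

N* ≈ 107, C* ≈ 31.9

From dC/dt = 0 with C > 0: 0.00555N* = 0.592, so N* = 107.
Substitute into dN/dt = 0: 1.13(1 - 107/316) = 0.0235C*.
The bracket is 0.662, giving C* = 0.749/0.0235 = 31.9.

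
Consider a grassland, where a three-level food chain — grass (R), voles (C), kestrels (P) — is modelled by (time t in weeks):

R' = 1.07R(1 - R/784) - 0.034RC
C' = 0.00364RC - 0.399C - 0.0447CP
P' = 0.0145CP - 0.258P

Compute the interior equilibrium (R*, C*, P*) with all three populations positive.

R* ≈ 341, C* ≈ 17.8, P* ≈ 18.8

From dP/dt = 0: 0.0145C* = 0.258, so C* = 17.8.
From dR/dt = 0: 1.07(1 - R*/784) = 0.034·17.8, giving R* = 784·(1 - 0.565) = 341.
From dC/dt = 0: 0.00364·341 - 0.399 = 0.0447P*, so P* = 0.841/0.0447 = 18.8.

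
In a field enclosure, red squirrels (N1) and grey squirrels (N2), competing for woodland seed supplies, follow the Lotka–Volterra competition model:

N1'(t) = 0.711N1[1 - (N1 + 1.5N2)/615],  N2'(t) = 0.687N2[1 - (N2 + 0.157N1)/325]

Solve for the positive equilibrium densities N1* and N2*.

Setting both brackets to zero gives the nullclines N1 + 1.5N2 = 615 and 0.157N1 + N2 = 325.
Substituting N2 = 325 - 0.157N1 into the first: N1(1 - 1.5·0.157) = 615 - 1.5·325.
So N1* = 128/0.764 = 167, and then N2* = 325 - 0.157·167 = 299.

N1* ≈ 167, N2* ≈ 299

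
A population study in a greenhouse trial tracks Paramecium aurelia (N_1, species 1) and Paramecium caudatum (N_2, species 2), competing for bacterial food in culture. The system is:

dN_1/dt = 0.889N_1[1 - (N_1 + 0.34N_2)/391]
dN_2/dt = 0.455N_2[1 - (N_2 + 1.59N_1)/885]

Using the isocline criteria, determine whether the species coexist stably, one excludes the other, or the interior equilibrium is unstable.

Compare the nullcline intercepts: K1/α12 = 391/0.34 = 1150 > K2 = 885; K2/α21 = 885/1.59 = 557 > K1 = 391.
Since both inequalities hold, each species can invade when rare, so the interior equilibrium is stable.

stable coexistence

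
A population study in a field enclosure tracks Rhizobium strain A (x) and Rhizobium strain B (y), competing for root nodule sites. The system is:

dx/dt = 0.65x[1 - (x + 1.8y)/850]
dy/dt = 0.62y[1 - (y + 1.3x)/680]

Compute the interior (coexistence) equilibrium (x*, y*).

x* ≈ 279, y* ≈ 317

Setting both brackets to zero gives the nullclines x + 1.8y = 850 and 1.3x + y = 680.
Substituting y = 680 - 1.3x into the first: x(1 - 1.8·1.3) = 850 - 1.8·680.
So x* = -374/-1.34 = 279, and then y* = 680 - 1.3·279 = 317.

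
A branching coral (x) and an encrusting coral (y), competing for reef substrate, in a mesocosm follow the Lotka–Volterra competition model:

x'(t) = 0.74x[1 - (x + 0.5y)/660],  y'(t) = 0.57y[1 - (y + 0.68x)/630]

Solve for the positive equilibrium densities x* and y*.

Setting both brackets to zero gives the nullclines x + 0.5y = 660 and 0.68x + y = 630.
Substituting y = 630 - 0.68x into the first: x(1 - 0.5·0.68) = 660 - 0.5·630.
So x* = 345/0.66 = 523, and then y* = 630 - 0.68·523 = 275.

x* ≈ 523, y* ≈ 275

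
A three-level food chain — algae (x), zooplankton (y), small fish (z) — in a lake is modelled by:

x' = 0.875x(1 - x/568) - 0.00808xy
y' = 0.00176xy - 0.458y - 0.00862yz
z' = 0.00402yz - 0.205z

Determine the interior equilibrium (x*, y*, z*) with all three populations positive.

x* ≈ 301, y* ≈ 51, z* ≈ 8.23

From dz/dt = 0: 0.00402y* = 0.205, so y* = 51.
From dx/dt = 0: 0.875(1 - x*/568) = 0.00808·51, giving x* = 568·(1 - 0.471) = 301.
From dy/dt = 0: 0.00176·301 - 0.458 = 0.00862z*, so z* = 0.0709/0.00862 = 8.23.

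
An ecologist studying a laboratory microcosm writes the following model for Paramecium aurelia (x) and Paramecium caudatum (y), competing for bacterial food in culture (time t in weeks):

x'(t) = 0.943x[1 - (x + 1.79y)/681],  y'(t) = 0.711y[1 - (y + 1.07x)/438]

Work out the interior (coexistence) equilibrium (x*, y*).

x* ≈ 113, y* ≈ 318

Setting both brackets to zero gives the nullclines x + 1.79y = 681 and 1.07x + y = 438.
Substituting y = 438 - 1.07x into the first: x(1 - 1.79·1.07) = 681 - 1.79·438.
So x* = -103/-0.915 = 113, and then y* = 438 - 1.07·113 = 318.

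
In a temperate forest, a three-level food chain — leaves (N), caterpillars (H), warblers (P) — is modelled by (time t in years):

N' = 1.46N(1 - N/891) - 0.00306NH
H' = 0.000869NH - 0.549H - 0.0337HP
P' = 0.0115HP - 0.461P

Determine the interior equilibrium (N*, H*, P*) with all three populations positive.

From dP/dt = 0: 0.0115H* = 0.461, so H* = 40.1.
From dN/dt = 0: 1.46(1 - N*/891) = 0.00306·40.1, giving N* = 891·(1 - 0.084) = 816.
From dH/dt = 0: 0.000869·816 - 0.549 = 0.0337P*, so P* = 0.16/0.0337 = 4.75.

N* ≈ 816, H* ≈ 40.1, P* ≈ 4.75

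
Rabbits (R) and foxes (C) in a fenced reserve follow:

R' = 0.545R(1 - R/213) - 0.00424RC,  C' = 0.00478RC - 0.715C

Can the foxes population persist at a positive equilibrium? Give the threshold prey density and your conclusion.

Threshold R = 150; K > 150, so yes, the predator persists.

The predator equation gives dC/dt > 0 only when R > 0.715/0.00478 = 150.
Without the predator, R → K = 213. Since 213 > 150, the predator can invade and persist.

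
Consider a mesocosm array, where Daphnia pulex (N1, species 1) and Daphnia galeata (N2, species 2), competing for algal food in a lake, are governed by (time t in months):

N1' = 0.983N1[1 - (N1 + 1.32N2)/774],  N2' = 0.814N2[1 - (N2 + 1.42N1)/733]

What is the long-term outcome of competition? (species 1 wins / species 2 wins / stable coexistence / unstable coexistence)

Compare the nullcline intercepts: K1/α12 = 774/1.32 = 586 < K2 = 733; K2/α21 = 733/1.42 = 516 < K1 = 774.
Since both are reversed, neither can invade when rare; the interior point is a saddle.

unstable coexistence (outcome depends on initial conditions)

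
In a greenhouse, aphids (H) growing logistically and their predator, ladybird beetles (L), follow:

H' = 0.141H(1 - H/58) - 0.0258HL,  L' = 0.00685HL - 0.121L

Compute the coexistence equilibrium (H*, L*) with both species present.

From dL/dt = 0 with L > 0: 0.00685H* = 0.121, so H* = 17.7.
Substitute into dH/dt = 0: 0.141(1 - 17.7/58) = 0.0258L*.
The bracket is 0.695, giving L* = 0.0981/0.0258 = 3.8.

H* ≈ 17.7, L* ≈ 3.8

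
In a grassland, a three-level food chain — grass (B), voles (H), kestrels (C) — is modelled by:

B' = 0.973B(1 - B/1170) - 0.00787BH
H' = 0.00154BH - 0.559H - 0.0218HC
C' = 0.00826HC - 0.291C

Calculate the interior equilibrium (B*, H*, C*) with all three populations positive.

From dC/dt = 0: 0.00826H* = 0.291, so H* = 35.2.
From dB/dt = 0: 0.973(1 - B*/1170) = 0.00787·35.2, giving B* = 1170·(1 - 0.285) = 837.
From dH/dt = 0: 0.00154·837 - 0.559 = 0.0218C*, so C* = 0.729/0.0218 = 33.5.

B* ≈ 837, H* ≈ 35.2, C* ≈ 33.5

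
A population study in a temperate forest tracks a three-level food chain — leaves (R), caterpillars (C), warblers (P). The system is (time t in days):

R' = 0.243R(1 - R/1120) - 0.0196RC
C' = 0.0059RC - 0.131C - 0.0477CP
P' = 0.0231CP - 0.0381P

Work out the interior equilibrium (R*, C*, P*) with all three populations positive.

R* ≈ 971, C* ≈ 1.65, P* ≈ 117

From dP/dt = 0: 0.0231C* = 0.0381, so C* = 1.65.
From dR/dt = 0: 0.243(1 - R*/1120) = 0.0196·1.65, giving R* = 1120·(1 - 0.133) = 971.
From dC/dt = 0: 0.0059·971 - 0.131 = 0.0477P*, so P* = 5.6/0.0477 = 117.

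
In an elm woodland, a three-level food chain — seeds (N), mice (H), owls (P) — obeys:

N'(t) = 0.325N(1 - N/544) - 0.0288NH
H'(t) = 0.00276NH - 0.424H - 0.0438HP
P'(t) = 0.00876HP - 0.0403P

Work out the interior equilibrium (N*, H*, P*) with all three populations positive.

N* ≈ 322, H* ≈ 4.6, P* ≈ 10.6

From dP/dt = 0: 0.00876H* = 0.0403, so H* = 4.6.
From dN/dt = 0: 0.325(1 - N*/544) = 0.0288·4.6, giving N* = 544·(1 - 0.408) = 322.
From dH/dt = 0: 0.00276·322 - 0.424 = 0.0438P*, so P* = 0.465/0.0438 = 10.6.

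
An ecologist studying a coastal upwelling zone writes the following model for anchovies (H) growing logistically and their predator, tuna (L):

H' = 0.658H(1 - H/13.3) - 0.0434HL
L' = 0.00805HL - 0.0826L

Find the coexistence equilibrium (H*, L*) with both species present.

H* ≈ 10.3, L* ≈ 3.46

From dL/dt = 0 with L > 0: 0.00805H* = 0.0826, so H* = 10.3.
Substitute into dH/dt = 0: 0.658(1 - 10.3/13.3) = 0.0434L*.
The bracket is 0.229, giving L* = 0.15/0.0434 = 3.46.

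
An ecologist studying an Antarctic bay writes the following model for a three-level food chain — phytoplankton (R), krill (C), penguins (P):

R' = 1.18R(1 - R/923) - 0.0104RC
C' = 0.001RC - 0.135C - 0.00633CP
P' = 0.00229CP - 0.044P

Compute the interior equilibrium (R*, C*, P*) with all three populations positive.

R* ≈ 767, C* ≈ 19.2, P* ≈ 99.8

From dP/dt = 0: 0.00229C* = 0.044, so C* = 19.2.
From dR/dt = 0: 1.18(1 - R*/923) = 0.0104·19.2, giving R* = 923·(1 - 0.169) = 767.
From dC/dt = 0: 0.001·767 - 0.135 = 0.00633P*, so P* = 0.632/0.00633 = 99.8.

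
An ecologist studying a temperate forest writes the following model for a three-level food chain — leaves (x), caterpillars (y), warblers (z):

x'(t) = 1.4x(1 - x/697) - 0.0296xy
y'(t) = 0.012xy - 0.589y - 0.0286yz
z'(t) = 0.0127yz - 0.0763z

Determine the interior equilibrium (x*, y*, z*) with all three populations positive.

x* ≈ 608, y* ≈ 6.01, z* ≈ 235

From dz/dt = 0: 0.0127y* = 0.0763, so y* = 6.01.
From dx/dt = 0: 1.4(1 - x*/697) = 0.0296·6.01, giving x* = 697·(1 - 0.127) = 608.
From dy/dt = 0: 0.012·608 - 0.589 = 0.0286z*, so z* = 6.71/0.0286 = 235.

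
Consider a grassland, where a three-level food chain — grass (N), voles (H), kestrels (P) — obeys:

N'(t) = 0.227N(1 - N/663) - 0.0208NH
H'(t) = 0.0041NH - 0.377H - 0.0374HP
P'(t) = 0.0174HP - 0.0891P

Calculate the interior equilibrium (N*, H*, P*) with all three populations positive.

N* ≈ 352, H* ≈ 5.12, P* ≈ 28.5

From dP/dt = 0: 0.0174H* = 0.0891, so H* = 5.12.
From dN/dt = 0: 0.227(1 - N*/663) = 0.0208·5.12, giving N* = 663·(1 - 0.469) = 352.
From dH/dt = 0: 0.0041·352 - 0.377 = 0.0374P*, so P* = 1.07/0.0374 = 28.5.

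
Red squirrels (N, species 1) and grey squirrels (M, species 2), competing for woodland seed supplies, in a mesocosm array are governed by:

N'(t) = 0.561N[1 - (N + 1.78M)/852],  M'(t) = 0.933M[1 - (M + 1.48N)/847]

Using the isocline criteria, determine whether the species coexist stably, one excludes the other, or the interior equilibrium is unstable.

Compare the nullcline intercepts: K1/α12 = 852/1.78 = 479 < K2 = 847; K2/α21 = 847/1.48 = 572 < K1 = 852.
Since both are reversed, neither can invade when rare; the interior point is a saddle.

unstable coexistence (outcome depends on initial conditions)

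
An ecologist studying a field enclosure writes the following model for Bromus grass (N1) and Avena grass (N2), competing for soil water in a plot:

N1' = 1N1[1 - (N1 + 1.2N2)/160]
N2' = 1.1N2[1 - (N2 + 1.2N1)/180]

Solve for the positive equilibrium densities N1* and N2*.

Setting both brackets to zero gives the nullclines N1 + 1.2N2 = 160 and 1.2N1 + N2 = 180.
Substituting N2 = 180 - 1.2N1 into the first: N1(1 - 1.2·1.2) = 160 - 1.2·180.
So N1* = -56/-0.44 = 127, and then N2* = 180 - 1.2·127 = 27.3.

N1* ≈ 127, N2* ≈ 27.3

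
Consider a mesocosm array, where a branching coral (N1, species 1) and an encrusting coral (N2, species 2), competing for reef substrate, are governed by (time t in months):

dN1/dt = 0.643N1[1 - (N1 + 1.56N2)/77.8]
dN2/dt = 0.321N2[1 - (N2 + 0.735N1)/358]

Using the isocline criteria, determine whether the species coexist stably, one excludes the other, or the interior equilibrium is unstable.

Compare the nullcline intercepts: K1/α12 = 77.8/1.56 = 49.9 < K2 = 358; K2/α21 = 358/0.735 = 487 > K1 = 77.8.
Since the inequalities point opposite ways, species 2 can invade but species 1 cannot.

species 2 excludes species 1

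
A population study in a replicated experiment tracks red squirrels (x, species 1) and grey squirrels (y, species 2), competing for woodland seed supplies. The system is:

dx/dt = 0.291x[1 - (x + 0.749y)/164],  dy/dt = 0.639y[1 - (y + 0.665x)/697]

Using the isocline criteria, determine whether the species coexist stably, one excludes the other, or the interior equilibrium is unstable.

species 2 excludes species 1

Compare the nullcline intercepts: K1/α12 = 164/0.749 = 219 < K2 = 697; K2/α21 = 697/0.665 = 1050 > K1 = 164.
Since the inequalities point opposite ways, species 2 can invade but species 1 cannot.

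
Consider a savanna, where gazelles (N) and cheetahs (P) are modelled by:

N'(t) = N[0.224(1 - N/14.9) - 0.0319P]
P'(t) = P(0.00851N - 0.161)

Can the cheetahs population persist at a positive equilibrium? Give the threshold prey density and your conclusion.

The predator equation gives dP/dt > 0 only when N > 0.161/0.00851 = 18.9.
Without the predator, N → K = 14.9. Since 14.9 < 18.9, the predator cannot invade.

Threshold N = 18.9; K < 18.9, so no, the predator goes extinct.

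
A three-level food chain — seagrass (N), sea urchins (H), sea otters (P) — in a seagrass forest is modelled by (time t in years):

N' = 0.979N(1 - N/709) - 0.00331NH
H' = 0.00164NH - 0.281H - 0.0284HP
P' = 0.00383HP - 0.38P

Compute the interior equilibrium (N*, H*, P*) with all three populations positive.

From dP/dt = 0: 0.00383H* = 0.38, so H* = 99.2.
From dN/dt = 0: 0.979(1 - N*/709) = 0.00331·99.2, giving N* = 709·(1 - 0.335) = 471.
From dH/dt = 0: 0.00164·471 - 0.281 = 0.0284P*, so P* = 0.492/0.0284 = 17.3.

N* ≈ 471, H* ≈ 99.2, P* ≈ 17.3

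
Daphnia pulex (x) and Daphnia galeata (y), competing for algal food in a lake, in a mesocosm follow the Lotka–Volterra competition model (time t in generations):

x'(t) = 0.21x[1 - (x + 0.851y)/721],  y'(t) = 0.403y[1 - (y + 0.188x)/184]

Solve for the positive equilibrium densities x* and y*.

Setting both brackets to zero gives the nullclines x + 0.851y = 721 and 0.188x + y = 184.
Substituting y = 184 - 0.188x into the first: x(1 - 0.851·0.188) = 721 - 0.851·184.
So x* = 564/0.84 = 672, and then y* = 184 - 0.188·672 = 57.7.

x* ≈ 672, y* ≈ 57.7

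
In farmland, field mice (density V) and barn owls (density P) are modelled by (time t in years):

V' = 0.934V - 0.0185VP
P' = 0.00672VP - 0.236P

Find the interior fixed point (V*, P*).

Set dP/dt = 0 with P > 0: 0.00672V - 0.236 = 0, so V* = 0.236/0.00672 = 35.1.
Set dV/dt = 0 with V > 0: 0.934 - 0.0185P = 0, so P* = 0.934/0.0185 = 50.5.

V* ≈ 35.1, P* ≈ 50.5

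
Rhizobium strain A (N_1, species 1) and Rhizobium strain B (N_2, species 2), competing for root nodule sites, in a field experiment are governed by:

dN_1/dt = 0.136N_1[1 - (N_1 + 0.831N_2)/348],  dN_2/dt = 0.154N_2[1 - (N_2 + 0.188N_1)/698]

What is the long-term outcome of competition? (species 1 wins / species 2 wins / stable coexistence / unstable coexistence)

Compare the nullcline intercepts: K1/α12 = 348/0.831 = 419 < K2 = 698; K2/α21 = 698/0.188 = 3710 > K1 = 348.
Since the inequalities point opposite ways, species 2 can invade but species 1 cannot.

species 2 excludes species 1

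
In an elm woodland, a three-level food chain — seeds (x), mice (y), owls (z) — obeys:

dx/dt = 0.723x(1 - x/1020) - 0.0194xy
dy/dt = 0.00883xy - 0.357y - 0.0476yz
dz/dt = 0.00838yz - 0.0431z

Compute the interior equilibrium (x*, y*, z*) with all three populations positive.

x* ≈ 879, y* ≈ 5.14, z* ≈ 156

From dz/dt = 0: 0.00838y* = 0.0431, so y* = 5.14.
From dx/dt = 0: 0.723(1 - x*/1020) = 0.0194·5.14, giving x* = 1020·(1 - 0.138) = 879.
From dy/dt = 0: 0.00883·879 - 0.357 = 0.0476z*, so z* = 7.41/0.0476 = 156.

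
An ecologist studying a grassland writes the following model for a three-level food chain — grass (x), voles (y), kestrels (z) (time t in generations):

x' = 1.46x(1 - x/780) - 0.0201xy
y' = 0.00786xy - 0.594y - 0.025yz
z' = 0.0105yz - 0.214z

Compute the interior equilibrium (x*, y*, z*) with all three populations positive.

From dz/dt = 0: 0.0105y* = 0.214, so y* = 20.4.
From dx/dt = 0: 1.46(1 - x*/780) = 0.0201·20.4, giving x* = 780·(1 - 0.281) = 561.
From dy/dt = 0: 0.00786·561 - 0.594 = 0.025z*, so z* = 3.82/0.025 = 153.

x* ≈ 561, y* ≈ 20.4, z* ≈ 153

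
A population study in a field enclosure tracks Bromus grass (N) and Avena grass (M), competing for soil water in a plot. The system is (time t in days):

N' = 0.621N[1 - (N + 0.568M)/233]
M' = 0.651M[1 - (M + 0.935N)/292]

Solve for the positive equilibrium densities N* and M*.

N* ≈ 143, M* ≈ 158

Setting both brackets to zero gives the nullclines N + 0.568M = 233 and 0.935N + M = 292.
Substituting M = 292 - 0.935N into the first: N(1 - 0.568·0.935) = 233 - 0.568·292.
So N* = 67.1/0.469 = 143, and then M* = 292 - 0.935·143 = 158.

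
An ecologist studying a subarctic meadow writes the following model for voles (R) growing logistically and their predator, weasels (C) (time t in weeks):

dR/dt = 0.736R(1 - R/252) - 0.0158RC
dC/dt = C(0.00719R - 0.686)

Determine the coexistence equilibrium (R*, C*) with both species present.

R* ≈ 95.4, C* ≈ 28.9

From dC/dt = 0 with C > 0: 0.00719R* = 0.686, so R* = 95.4.
Substitute into dR/dt = 0: 0.736(1 - 95.4/252) = 0.0158C*.
The bracket is 0.621, giving C* = 0.457/0.0158 = 28.9.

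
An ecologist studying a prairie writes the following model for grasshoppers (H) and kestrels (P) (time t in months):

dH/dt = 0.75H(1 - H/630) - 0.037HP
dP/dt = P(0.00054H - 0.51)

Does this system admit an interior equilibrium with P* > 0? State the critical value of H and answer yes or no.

Threshold H = 944; K < 944, so no, the predator goes extinct.

The predator equation gives dP/dt > 0 only when H > 0.51/0.00054 = 944.
Without the predator, H → K = 630. Since 630 < 944, the predator cannot invade.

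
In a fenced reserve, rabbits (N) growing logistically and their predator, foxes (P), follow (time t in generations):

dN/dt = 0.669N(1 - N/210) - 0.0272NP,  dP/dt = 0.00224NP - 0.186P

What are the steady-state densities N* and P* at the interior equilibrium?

N* ≈ 83, P* ≈ 14.9

From dP/dt = 0 with P > 0: 0.00224N* = 0.186, so N* = 83.
Substitute into dN/dt = 0: 0.669(1 - 83/210) = 0.0272P*.
The bracket is 0.605, giving P* = 0.404/0.0272 = 14.9.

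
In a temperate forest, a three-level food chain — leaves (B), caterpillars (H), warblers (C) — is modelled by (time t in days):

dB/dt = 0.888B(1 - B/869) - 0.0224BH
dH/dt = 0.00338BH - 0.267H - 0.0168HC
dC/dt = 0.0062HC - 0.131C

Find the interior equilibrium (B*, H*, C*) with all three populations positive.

B* ≈ 406, H* ≈ 21.1, C* ≈ 65.8

From dC/dt = 0: 0.0062H* = 0.131, so H* = 21.1.
From dB/dt = 0: 0.888(1 - B*/869) = 0.0224·21.1, giving B* = 869·(1 - 0.533) = 406.
From dH/dt = 0: 0.00338·406 - 0.267 = 0.0168C*, so C* = 1.1/0.0168 = 65.8.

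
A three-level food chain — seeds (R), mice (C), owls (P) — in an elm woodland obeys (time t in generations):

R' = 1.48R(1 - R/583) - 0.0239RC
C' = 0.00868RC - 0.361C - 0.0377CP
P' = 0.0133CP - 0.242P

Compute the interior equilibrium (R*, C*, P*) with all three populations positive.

From dP/dt = 0: 0.0133C* = 0.242, so C* = 18.2.
From dR/dt = 0: 1.48(1 - R*/583) = 0.0239·18.2, giving R* = 583·(1 - 0.294) = 412.
From dC/dt = 0: 0.00868·412 - 0.361 = 0.0377P*, so P* = 3.21/0.0377 = 85.2.

R* ≈ 412, C* ≈ 18.2, P* ≈ 85.2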